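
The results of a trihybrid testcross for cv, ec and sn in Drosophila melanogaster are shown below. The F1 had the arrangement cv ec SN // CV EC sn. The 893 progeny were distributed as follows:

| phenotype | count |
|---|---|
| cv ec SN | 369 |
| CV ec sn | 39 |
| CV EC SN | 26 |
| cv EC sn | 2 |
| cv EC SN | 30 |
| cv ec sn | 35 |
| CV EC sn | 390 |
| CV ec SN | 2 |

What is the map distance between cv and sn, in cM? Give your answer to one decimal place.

The two rarest classes, CV ec SN and cv EC sn, are the double crossovers. Comparing them with the parentals, only the cv allele has switched, so cv is the middle locus and the order is ec – cv – sn.
Crossovers in the cv–sn interval produce the single-crossover classes cv ec sn and CV EC SN (35 + 26 = 61) plus the double crossovers (4).
RF(cv–sn) = (61 + 4) / 893 = 65/893 = 0.0728 → 7.3 cM.

7.3 cM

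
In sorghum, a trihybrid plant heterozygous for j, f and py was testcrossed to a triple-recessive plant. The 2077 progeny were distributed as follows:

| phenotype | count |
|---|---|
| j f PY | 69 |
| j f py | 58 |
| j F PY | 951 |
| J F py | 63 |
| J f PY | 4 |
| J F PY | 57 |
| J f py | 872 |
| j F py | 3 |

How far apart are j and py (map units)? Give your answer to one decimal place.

5.9 map units

The two most frequent reciprocal classes, j F PY and J f py, are the parental types, so the F1 was j F PY / J f py.
The two rarest classes, j F py and J f PY, are the double crossovers. Comparing them with the parentals, only the py allele has switched, so py is the middle locus and the order is j – py – f.
Crossovers in the j–py interval produce the single-crossover classes J F PY and j f py (57 + 58 = 115) plus the double crossovers (7).
RF(j–py) = (115 + 7) / 2077 = 122/2077 = 0.0587 → 5.9 map units.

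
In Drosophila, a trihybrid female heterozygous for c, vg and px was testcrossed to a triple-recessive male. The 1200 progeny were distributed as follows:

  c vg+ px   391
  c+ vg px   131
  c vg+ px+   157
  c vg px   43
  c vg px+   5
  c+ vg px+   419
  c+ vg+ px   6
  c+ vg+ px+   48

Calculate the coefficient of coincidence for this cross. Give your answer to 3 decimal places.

0.433

The two most frequent reciprocal classes, c vg+ px and c+ vg px+, are the parental types, so the F1 was c vg+ px / c+ vg px+.
The two rarest classes, c+ vg+ px and c vg px+, are the double crossovers. Comparing them with the parentals, only the c allele has switched, so c is the middle locus and the order is vg – c – px.
vg–c: (91 + 11)/1200 = 0.0850; c–px: (288 + 11)/1200 = 0.2492.
Expected DCO frequency = 0.0850 × 0.2492 ≈ 0.02118; observed = 11/1200 ≈ 0.00917.
Coefficient of coincidence = 0.00917/0.02118 ≈ 0.433.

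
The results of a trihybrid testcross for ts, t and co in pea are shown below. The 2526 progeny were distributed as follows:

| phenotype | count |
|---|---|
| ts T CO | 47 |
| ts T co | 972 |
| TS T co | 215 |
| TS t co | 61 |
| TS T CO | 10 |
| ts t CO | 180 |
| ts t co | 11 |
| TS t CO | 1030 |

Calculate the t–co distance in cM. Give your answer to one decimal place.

The two most frequent reciprocal classes, ts T co and TS t CO, are the parental types, so the F1 was ts T co / TS t CO.
The two rarest classes, ts t co and TS T CO, are the double crossovers. Comparing them with the parentals, only the t allele has switched, so t is the middle locus and the order is ts – t – co.
Crossovers in the t–co interval produce the single-crossover classes ts T CO and TS t co (47 + 61 = 108) plus the double crossovers (21).
RF(t–co) = (108 + 21) / 2526 = 129/2526 = 0.0511 → 5.1 cM.

5.1 cM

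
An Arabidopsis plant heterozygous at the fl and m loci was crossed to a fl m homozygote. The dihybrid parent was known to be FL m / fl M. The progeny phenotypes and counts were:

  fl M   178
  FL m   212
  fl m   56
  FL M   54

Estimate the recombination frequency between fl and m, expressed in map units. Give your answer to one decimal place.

22.0 map units

The recombinant classes are FL M and fl m: 54 + 56 = 110.
Recombination frequency = 110/500 = 0.2200 ≈ 22.0%, i.e. 22.0 map units.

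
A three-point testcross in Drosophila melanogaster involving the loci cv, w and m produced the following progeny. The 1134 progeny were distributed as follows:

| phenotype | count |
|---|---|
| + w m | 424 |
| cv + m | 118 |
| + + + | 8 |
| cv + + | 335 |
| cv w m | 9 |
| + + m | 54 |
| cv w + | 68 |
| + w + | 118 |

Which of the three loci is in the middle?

The two most frequent reciprocal classes, + w m and cv + +, are the parental types, so the F1 was + w m / cv + +.
The two rarest classes, cv w m and + + +, are the double crossovers. Comparing them with the parentals, only the cv allele has switched, so cv is the middle locus and the order is w – cv – m.

cv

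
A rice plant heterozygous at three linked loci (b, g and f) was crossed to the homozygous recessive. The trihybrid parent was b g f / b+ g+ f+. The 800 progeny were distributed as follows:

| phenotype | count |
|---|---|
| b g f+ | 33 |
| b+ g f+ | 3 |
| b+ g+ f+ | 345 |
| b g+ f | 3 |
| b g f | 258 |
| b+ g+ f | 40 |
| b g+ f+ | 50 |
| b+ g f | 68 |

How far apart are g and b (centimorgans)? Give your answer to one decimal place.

15.5 centimorgans

The two rarest classes, b g+ f and b+ g f+, are the double crossovers. Comparing them with the parentals, only the g allele has switched, so g is the middle locus and the order is f – g – b.
Crossovers in the g–b interval produce the single-crossover classes b+ g f and b g+ f+ (68 + 50 = 118) plus the double crossovers (6).
RF(g–b) = (118 + 6) / 800 = 124/800 = 0.1550 → 15.5 centimorgans.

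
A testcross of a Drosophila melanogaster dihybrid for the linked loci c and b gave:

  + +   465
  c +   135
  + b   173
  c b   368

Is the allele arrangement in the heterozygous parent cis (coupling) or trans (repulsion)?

The two most frequent classes are + + (465) and c b (368); these are the parental (non-recombinant) types.
So the F1 carried + + on one chromosome and c b on the other — the recessive alleles are on the same chromosome (cis / coupling).

cis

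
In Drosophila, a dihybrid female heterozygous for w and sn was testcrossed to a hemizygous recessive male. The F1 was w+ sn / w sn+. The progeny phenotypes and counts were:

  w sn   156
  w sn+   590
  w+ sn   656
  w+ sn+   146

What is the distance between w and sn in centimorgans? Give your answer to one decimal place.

19.5 centimorgans

The recombinant classes are w+ sn+ and w sn: 146 + 156 = 302.
Recombination frequency = 302/1548 = 0.1951 ≈ 19.5%, i.e. 19.5 centimorgans.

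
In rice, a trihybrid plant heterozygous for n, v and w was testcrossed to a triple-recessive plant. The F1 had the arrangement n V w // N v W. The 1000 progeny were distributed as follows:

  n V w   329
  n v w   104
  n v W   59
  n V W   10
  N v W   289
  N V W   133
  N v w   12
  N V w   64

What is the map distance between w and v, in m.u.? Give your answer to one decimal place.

25.9 m.u.

The two rarest classes, n V W and N v w, are the double crossovers. Comparing them with the parentals, only the w allele has switched, so w is the middle locus and the order is v – w – n.
Crossovers in the v–w interval produce the single-crossover classes n v w and N V W (104 + 133 = 237) plus the double crossovers (22).
RF(v–w) = (237 + 22) / 1000 = 259/1000 = 0.2590 → 25.9 m.u.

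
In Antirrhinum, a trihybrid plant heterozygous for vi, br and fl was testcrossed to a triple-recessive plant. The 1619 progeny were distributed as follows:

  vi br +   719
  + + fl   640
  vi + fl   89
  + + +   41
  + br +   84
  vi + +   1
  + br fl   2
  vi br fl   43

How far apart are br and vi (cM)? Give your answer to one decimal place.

10.9 cM

The two most frequent reciprocal classes, vi br + and + + fl, are the parental types, so the F1 was vi br + / + + fl.
The two rarest classes, vi + + and + br fl, are the double crossovers. Comparing them with the parentals, only the br allele has switched, so br is the middle locus and the order is fl – br – vi.
Crossovers in the br–vi interval produce the single-crossover classes + br + and vi + fl (84 + 89 = 173) plus the double crossovers (3).
RF(br–vi) = (173 + 3) / 1619 = 176/1619 = 0.1087 → 10.9 cM.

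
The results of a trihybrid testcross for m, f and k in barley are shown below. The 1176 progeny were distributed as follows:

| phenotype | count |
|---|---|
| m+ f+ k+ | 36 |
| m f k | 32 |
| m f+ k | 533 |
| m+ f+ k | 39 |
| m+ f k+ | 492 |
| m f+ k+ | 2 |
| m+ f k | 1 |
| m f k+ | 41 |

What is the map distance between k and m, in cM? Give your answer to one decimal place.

The two most frequent reciprocal classes, m+ f k+ and m f+ k, are the parental types, so the F1 was m+ f k+ / m f+ k.
The two rarest classes, m+ f k and m f+ k+, are the double crossovers. Comparing them with the parentals, only the k allele has switched, so k is the middle locus and the order is m – k – f.
Crossovers in the m–k interval produce the single-crossover classes m f k+ and m+ f+ k (41 + 39 = 80) plus the double crossovers (3).
RF(m–k) = (80 + 3) / 1176 = 83/1176 = 0.0706 → 7.1 cM.

7.1 cM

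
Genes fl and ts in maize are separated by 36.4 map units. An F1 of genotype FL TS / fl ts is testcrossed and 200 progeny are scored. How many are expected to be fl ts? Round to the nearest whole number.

64

A map distance of 36.4 map units corresponds to a recombination frequency of 0.364.
The F1 is FL TS / fl ts, so fl ts is a parental gamete class with expected frequency (1 − r)/2 = 0.636/2 = 0.3180.
Expected number = 0.3180 × 200 = 63.60 ≈ 64.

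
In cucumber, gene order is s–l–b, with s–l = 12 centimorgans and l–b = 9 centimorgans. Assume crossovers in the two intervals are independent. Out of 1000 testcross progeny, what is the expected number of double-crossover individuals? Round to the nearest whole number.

11

Map distances give recombination frequencies of 0.120 and 0.090 for the two intervals.
With no interference, expected double-crossover frequency = 0.120 × 0.090 = 0.01080.
Expected number = 0.01080 × 1000 = 10.80 ≈ 11.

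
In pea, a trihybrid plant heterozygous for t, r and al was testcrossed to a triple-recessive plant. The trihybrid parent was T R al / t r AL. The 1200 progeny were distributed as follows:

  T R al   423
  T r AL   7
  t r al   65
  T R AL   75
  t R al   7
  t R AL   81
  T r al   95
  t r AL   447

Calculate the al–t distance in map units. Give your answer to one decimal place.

12.8 map units

The two rarest classes, t R al and T r AL, are the double crossovers. Comparing them with the parentals, only the t allele has switched, so t is the middle locus and the order is al – t – r.
Crossovers in the al–t interval produce the single-crossover classes T R AL and t r al (75 + 65 = 140) plus the double crossovers (14).
RF(al–t) = (140 + 14) / 1200 = 154/1200 = 0.1283 → 12.8 map units.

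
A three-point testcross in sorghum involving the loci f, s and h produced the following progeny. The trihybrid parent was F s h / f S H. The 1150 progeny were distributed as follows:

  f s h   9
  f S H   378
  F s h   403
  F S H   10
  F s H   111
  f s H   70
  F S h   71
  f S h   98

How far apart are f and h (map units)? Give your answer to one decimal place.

The two rarest classes, f s h and F S H, are the double crossovers. Comparing them with the parentals, only the f allele has switched, so f is the middle locus and the order is s – f – h.
Crossovers in the f–h interval produce the single-crossover classes F s H and f S h (111 + 98 = 209) plus the double crossovers (19).
RF(f–h) = (209 + 19) / 1150 = 228/1150 = 0.1983 → 19.8 map units.

19.8 map units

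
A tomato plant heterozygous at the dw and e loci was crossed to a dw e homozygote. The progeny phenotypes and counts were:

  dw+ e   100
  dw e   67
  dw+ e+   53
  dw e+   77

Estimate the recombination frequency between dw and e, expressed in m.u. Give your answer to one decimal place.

40.4 m.u.

The two most frequent classes, dw+ e (100) and dw e+ (77), are the parental types, so the F1 was dw+ e / dw e+.
The recombinant classes are dw+ e+ and dw e: 53 + 67 = 120.
Recombination frequency = 120/297 = 0.4040 ≈ 40.4%, i.e. 40.4 m.u.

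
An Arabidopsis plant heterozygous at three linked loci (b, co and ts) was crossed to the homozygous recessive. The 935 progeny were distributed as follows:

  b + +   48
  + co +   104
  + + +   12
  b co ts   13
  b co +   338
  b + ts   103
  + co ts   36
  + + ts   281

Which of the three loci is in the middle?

ts

The two most frequent reciprocal classes, b co + and + + ts, are the parental types, so the F1 was b co + / + + ts.
The two rarest classes, b co ts and + + +, are the double crossovers. Comparing them with the parentals, only the ts allele has switched, so ts is the middle locus and the order is co – ts – b.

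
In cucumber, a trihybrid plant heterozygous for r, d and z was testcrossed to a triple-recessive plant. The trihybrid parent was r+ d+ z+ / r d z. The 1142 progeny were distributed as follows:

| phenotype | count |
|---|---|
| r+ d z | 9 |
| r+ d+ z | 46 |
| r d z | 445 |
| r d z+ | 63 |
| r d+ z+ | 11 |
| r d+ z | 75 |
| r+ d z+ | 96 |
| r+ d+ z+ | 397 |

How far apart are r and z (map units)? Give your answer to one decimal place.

11.3 map units

The two rarest classes, r d+ z+ and r+ d z, are the double crossovers. Comparing them with the parentals, only the r allele has switched, so r is the middle locus and the order is z – r – d.
Crossovers in the z–r interval produce the single-crossover classes r+ d+ z and r d z+ (46 + 63 = 109) plus the double crossovers (20).
RF(z–r) = (109 + 20) / 1142 = 129/1142 = 0.1130 → 11.3 map units.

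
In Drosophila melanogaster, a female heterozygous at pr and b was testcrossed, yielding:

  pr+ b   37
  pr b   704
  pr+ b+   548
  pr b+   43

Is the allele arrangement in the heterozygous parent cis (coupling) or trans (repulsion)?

The two most frequent classes are pr+ b+ (548) and pr b (704); these are the parental (non-recombinant) types.
So the F1 carried pr+ b+ on one chromosome and pr b on the other — the recessive alleles are on the same chromosome (cis / coupling).

cis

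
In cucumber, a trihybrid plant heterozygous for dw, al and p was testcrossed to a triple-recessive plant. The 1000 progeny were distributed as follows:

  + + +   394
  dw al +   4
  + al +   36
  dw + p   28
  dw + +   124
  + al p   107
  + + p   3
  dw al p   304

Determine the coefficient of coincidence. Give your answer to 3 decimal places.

The two most frequent reciprocal classes, + + + and dw al p, are the parental types, so the F1 was + + + / dw al p.
The two rarest classes, + + p and dw al +, are the double crossovers. Comparing them with the parentals, only the p allele has switched, so p is the middle locus and the order is al – p – dw.
al–p: (64 + 7)/1000 = 0.0710; p–dw: (231 + 7)/1000 = 0.2380.
Expected DCO frequency = 0.0710 × 0.2380 ≈ 0.01690; observed = 7/1000 ≈ 0.00700.
Coefficient of coincidence = 0.00700/0.01690 ≈ 0.414.

0.414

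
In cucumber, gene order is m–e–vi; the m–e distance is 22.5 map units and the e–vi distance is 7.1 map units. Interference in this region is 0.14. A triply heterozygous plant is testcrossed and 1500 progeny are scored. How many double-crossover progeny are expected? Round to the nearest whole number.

21

Map distances give recombination frequencies of 0.225 and 0.071 for the two intervals.
With interference 0.14 (so coincidence = 0.86), expected double-crossover frequency = 0.225 × 0.071 × 0.86 = 0.01374.
Expected number = 0.01374 × 1500 = 20.61 ≈ 21.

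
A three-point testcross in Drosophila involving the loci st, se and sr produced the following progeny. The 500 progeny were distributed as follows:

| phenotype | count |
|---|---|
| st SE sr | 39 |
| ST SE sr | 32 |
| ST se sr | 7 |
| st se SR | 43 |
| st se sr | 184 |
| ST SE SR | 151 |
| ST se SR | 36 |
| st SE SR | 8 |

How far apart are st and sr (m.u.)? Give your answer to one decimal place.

18.0 m.u.

The two most frequent reciprocal classes, st se sr and ST SE SR, are the parental types, so the F1 was st se sr / ST SE SR.
The two rarest classes, ST se sr and st SE SR, are the double crossovers. Comparing them with the parentals, only the st allele has switched, so st is the middle locus and the order is sr – st – se.
Crossovers in the sr–st interval produce the single-crossover classes st se SR and ST SE sr (43 + 32 = 75) plus the double crossovers (15).
RF(sr–st) = (75 + 15) / 500 = 90/500 = 0.1800 → 18.0 m.u.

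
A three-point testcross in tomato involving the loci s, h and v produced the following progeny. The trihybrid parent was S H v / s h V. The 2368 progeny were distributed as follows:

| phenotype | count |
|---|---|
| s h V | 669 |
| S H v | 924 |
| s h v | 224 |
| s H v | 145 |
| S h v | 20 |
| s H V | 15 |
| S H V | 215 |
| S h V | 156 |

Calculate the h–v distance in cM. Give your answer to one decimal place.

The two rarest classes, S h v and s H V, are the double crossovers. Comparing them with the parentals, only the h allele has switched, so h is the middle locus and the order is v – h – s.
Crossovers in the v–h interval produce the single-crossover classes S H V and s h v (215 + 224 = 439) plus the double crossovers (35).
RF(v–h) = (439 + 35) / 2368 = 474/2368 = 0.2002 → 20.0 cM.

20.0 cM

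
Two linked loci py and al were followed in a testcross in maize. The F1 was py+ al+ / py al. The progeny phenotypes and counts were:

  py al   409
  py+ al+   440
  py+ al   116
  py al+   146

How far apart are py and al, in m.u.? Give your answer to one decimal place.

The recombinant classes are py+ al and py al+: 116 + 146 = 262.
Recombination frequency = 262/1111 = 0.2358 ≈ 23.6%, i.e. 23.6 m.u.

23.6 m.u.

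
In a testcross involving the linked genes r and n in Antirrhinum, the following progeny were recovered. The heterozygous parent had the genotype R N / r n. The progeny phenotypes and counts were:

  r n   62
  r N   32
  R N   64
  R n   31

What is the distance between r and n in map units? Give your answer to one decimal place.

The recombinant classes are R n and r N: 31 + 32 = 63.
Recombination frequency = 63/189 = 0.3333 ≈ 33.3%, i.e. 33.3 map units.

33.3 map units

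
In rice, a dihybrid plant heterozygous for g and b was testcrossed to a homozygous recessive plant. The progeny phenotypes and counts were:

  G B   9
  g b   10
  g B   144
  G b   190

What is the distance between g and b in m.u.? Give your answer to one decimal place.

5.4 m.u.

The two most frequent classes, G b (190) and g B (144), are the parental types, so the F1 was G b / g B.
The recombinant classes are G B and g b: 9 + 10 = 19.
Recombination frequency = 19/353 = 0.0538 ≈ 5.4%, i.e. 5.4 m.u.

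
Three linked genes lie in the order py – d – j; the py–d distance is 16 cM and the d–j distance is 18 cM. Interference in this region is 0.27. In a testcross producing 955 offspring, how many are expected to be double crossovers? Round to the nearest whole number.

Map distances give recombination frequencies of 0.160 and 0.180 for the two intervals.
With interference 0.27 (so coincidence = 0.73), expected double-crossover frequency = 0.160 × 0.180 × 0.73 = 0.02102.
Expected number = 0.02102 × 955 = 20.08 ≈ 20.

20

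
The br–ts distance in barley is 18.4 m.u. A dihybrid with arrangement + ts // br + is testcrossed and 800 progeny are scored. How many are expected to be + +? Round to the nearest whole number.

74

A map distance of 18.4 m.u. corresponds to a recombination frequency of 0.184.
The F1 is + ts / br +, so + + is a recombinant gamete class with expected frequency r/2 = 0.184/2 = 0.0920.
Expected number = 0.0920 × 800 = 73.60 ≈ 74.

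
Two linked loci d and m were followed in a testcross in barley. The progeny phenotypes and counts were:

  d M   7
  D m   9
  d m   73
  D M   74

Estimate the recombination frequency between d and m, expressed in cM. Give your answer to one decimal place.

The two most frequent classes, D M (74) and d m (73), are the parental types, so the F1 was D M / d m.
The recombinant classes are D m and d M: 9 + 7 = 16.
Recombination frequency = 16/163 = 0.0982 ≈ 9.8%, i.e. 9.8 cM.

9.8 cM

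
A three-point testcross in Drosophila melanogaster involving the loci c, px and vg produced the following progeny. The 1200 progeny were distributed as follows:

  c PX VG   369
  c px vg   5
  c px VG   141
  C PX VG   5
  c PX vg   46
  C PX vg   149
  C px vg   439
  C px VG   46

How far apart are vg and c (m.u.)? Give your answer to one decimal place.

The two most frequent reciprocal classes, c PX VG and C px vg, are the parental types, so the F1 was c PX VG / C px vg.
The two rarest classes, C PX VG and c px vg, are the double crossovers. Comparing them with the parentals, only the c allele has switched, so c is the middle locus and the order is px – c – vg.
Crossovers in the c–vg interval produce the single-crossover classes c PX vg and C px VG (46 + 46 = 92) plus the double crossovers (10).
RF(c–vg) = (92 + 10) / 1200 = 102/1200 = 0.0850 → 8.5 m.u.

8.5 m.u.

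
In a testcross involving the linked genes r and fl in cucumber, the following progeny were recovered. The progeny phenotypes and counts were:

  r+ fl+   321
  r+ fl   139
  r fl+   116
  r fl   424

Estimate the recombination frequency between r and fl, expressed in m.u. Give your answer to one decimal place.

25.5 m.u.

The two most frequent classes, r+ fl+ (321) and r fl (424), are the parental types, so the F1 was r+ fl+ / r fl.
The recombinant classes are r+ fl and r fl+: 139 + 116 = 255.
Recombination frequency = 255/1000 = 0.2550 ≈ 25.5%, i.e. 25.5 m.u.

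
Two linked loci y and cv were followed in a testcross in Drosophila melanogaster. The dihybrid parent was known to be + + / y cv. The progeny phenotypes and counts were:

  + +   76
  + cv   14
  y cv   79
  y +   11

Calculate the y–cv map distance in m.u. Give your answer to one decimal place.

13.9 m.u.

The recombinant classes are + cv and y +: 14 + 11 = 25.
Recombination frequency = 25/180 = 0.1389 ≈ 13.9%, i.e. 13.9 m.u.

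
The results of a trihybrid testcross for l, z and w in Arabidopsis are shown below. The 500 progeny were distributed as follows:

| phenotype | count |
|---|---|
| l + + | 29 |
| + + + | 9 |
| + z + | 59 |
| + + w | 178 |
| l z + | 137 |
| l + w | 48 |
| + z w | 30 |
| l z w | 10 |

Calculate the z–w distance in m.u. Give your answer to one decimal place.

The two most frequent reciprocal classes, l z + and + + w, are the parental types, so the F1 was l z + / + + w.
The two rarest classes, l z w and + + +, are the double crossovers. Comparing them with the parentals, only the w allele has switched, so w is the middle locus and the order is z – w – l.
Crossovers in the z–w interval produce the single-crossover classes l + + and + z w (29 + 30 = 59) plus the double crossovers (19).
RF(z–w) = (59 + 19) / 500 = 78/500 = 0.1560 → 15.6 m.u.

15.6 m.u.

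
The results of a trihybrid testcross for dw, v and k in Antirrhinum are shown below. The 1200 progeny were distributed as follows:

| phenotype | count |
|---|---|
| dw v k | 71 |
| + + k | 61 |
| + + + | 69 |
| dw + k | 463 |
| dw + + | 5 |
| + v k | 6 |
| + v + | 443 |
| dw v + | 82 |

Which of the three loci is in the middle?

k

The two most frequent reciprocal classes, dw + k and + v +, are the parental types, so the F1 was dw + k / + v +.
The two rarest classes, dw + + and + v k, are the double crossovers. Comparing them with the parentals, only the k allele has switched, so k is the middle locus and the order is v – k – dw.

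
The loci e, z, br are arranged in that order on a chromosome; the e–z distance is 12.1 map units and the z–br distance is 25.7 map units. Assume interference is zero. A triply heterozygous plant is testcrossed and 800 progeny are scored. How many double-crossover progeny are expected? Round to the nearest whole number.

Map distances give recombination frequencies of 0.121 and 0.257 for the two intervals.
With no interference, expected double-crossover frequency = 0.121 × 0.257 = 0.03110.
Expected number = 0.03110 × 800 = 24.88 ≈ 25.

25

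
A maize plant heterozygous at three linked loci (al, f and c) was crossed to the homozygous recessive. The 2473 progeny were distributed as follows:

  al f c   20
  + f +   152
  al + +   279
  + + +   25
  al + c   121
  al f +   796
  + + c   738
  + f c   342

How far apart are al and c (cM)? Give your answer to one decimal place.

The two most frequent reciprocal classes, + + c and al f +, are the parental types, so the F1 was + + c / al f +.
The two rarest classes, + + + and al f c, are the double crossovers. Comparing them with the parentals, only the c allele has switched, so c is the middle locus and the order is f – c – al.
Crossovers in the c–al interval produce the single-crossover classes al + c and + f + (121 + 152 = 273) plus the double crossovers (45).
RF(c–al) = (273 + 45) / 2473 = 318/2473 = 0.1286 → 12.9 cM.

12.9 cM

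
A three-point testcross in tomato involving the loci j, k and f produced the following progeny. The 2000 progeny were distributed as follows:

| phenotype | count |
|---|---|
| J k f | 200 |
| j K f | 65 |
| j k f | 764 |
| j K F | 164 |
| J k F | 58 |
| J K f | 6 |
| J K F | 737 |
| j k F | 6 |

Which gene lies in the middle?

The two most frequent reciprocal classes, j k f and J K F, are the parental types, so the F1 was j k f / J K F.
The two rarest classes, j k F and J K f, are the double crossovers. Comparing them with the parentals, only the f allele has switched, so f is the middle locus and the order is j – f – k.

f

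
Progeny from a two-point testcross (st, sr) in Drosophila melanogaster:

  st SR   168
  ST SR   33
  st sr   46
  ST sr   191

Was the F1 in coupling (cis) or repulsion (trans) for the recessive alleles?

The two most frequent classes are ST sr (191) and st SR (168); these are the parental (non-recombinant) types.
So the F1 carried ST sr on one chromosome and st SR on the other — the recessive alleles are on opposite chromosomes (trans / repulsion).

trans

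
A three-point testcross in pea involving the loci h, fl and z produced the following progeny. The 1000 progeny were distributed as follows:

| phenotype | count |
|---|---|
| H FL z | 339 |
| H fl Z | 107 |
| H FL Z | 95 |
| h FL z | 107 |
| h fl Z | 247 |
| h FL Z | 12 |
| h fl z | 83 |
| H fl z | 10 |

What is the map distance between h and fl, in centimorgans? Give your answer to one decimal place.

23.6 centimorgans

The two most frequent reciprocal classes, h fl Z and H FL z, are the parental types, so the F1 was h fl Z / H FL z.
The two rarest classes, h FL Z and H fl z, are the double crossovers. Comparing them with the parentals, only the fl allele has switched, so fl is the middle locus and the order is z – fl – h.
Crossovers in the fl–h interval produce the single-crossover classes H fl Z and h FL z (107 + 107 = 214) plus the double crossovers (22).
RF(fl–h) = (214 + 22) / 1000 = 236/1000 = 0.2360 → 23.6 centimorgans.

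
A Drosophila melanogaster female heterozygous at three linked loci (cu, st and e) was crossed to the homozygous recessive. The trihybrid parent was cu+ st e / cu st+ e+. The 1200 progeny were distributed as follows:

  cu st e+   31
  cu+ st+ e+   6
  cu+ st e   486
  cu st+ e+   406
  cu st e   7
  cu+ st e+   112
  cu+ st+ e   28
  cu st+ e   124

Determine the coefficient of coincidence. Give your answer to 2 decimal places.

0.87

The two rarest classes, cu st e and cu+ st+ e+, are the double crossovers. Comparing them with the parentals, only the cu allele has switched, so cu is the middle locus and the order is e – cu – st.
e–cu: (236 + 13)/1200 = 0.2075; cu–st: (59 + 13)/1200 = 0.0600.
Expected DCO frequency = 0.2075 × 0.0600 ≈ 0.01245; observed = 13/1200 ≈ 0.01083.
Coefficient of coincidence = 0.01083/0.01245 ≈ 0.87.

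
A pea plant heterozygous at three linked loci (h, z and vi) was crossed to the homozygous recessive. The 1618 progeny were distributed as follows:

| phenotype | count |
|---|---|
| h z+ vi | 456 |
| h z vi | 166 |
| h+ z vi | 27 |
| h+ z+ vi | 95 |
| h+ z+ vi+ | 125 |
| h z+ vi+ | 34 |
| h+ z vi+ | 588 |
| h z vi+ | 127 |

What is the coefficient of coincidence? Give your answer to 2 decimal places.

The two most frequent reciprocal classes, h+ z vi+ and h z+ vi, are the parental types, so the F1 was h+ z vi+ / h z+ vi.
The two rarest classes, h+ z vi and h z+ vi+, are the double crossovers. Comparing them with the parentals, only the vi allele has switched, so vi is the middle locus and the order is z – vi – h.
z–vi: (291 + 61)/1618 = 0.2176; vi–h: (222 + 61)/1618 = 0.1749.
Expected DCO frequency = 0.2176 × 0.1749 ≈ 0.03806; observed = 61/1618 ≈ 0.03770.
Coefficient of coincidence = 0.03770/0.03806 ≈ 0.99.

0.99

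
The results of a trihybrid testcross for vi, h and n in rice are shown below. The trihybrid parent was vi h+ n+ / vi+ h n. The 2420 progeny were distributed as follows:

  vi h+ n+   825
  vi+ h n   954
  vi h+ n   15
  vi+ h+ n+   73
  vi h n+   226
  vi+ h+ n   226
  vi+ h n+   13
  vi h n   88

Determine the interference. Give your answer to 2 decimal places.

The two rarest classes, vi h+ n and vi+ h n+, are the double crossovers. Comparing them with the parentals, only the n allele has switched, so n is the middle locus and the order is h – n – vi.
h–n: (452 + 28)/2420 = 0.1983; n–vi: (161 + 28)/2420 = 0.0781.
Expected DCO frequency = 0.1983 × 0.0781 ≈ 0.01549; observed = 28/2420 ≈ 0.01157.
Coefficient of coincidence = 0.01157/0.01549 ≈ 0.75; interference = 1 − 0.75 = 0.25.

0.25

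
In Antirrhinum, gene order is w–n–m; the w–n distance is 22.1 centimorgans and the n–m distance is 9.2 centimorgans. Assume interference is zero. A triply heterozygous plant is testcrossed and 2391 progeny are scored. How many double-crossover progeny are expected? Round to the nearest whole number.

49

Map distances give recombination frequencies of 0.221 and 0.092 for the two intervals.
With no interference, expected double-crossover frequency = 0.221 × 0.092 = 0.02033.
Expected number = 0.02033 × 2391 = 48.61 ≈ 49.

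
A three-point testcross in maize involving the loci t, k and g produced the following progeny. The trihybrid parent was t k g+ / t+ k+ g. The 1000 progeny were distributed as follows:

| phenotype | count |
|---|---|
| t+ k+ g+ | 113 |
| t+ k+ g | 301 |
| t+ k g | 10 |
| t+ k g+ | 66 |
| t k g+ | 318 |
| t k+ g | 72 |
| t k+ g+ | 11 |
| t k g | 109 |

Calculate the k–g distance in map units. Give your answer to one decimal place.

24.3 map units

The two rarest classes, t k+ g+ and t+ k g, are the double crossovers. Comparing them with the parentals, only the k allele has switched, so k is the middle locus and the order is t – k – g.
Crossovers in the k–g interval produce the single-crossover classes t k g and t+ k+ g+ (109 + 113 = 222) plus the double crossovers (21).
RF(k–g) = (222 + 21) / 1000 = 243/1000 = 0.2430 → 24.3 map units.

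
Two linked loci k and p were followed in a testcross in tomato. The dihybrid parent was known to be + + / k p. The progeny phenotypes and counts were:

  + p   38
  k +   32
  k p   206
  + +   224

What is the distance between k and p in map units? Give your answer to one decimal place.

14.0 map units

The recombinant classes are + p and k +: 38 + 32 = 70.
Recombination frequency = 70/500 = 0.1400 ≈ 14.0%, i.e. 14.0 map units.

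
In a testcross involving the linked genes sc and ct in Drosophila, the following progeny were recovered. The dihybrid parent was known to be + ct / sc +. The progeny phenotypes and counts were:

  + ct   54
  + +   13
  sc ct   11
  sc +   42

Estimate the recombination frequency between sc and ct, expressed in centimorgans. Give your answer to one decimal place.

20.0 centimorgans

The recombinant classes are + + and sc ct: 13 + 11 = 24.
Recombination frequency = 24/120 = 0.2000 ≈ 20.0%, i.e. 20.0 centimorgans.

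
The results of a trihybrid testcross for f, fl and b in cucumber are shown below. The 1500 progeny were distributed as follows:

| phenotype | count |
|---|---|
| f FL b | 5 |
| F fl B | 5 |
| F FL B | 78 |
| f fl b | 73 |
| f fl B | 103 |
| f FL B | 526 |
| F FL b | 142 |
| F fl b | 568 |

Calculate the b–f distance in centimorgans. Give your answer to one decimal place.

The two most frequent reciprocal classes, f FL B and F fl b, are the parental types, so the F1 was f FL B / F fl b.
The two rarest classes, f FL b and F fl B, are the double crossovers. Comparing them with the parentals, only the b allele has switched, so b is the middle locus and the order is f – b – fl.
Crossovers in the f–b interval produce the single-crossover classes F FL B and f fl b (78 + 73 = 151) plus the double crossovers (10).
RF(f–b) = (151 + 10) / 1500 = 161/1500 = 0.1073 → 10.7 centimorgans.

10.7 centimorgans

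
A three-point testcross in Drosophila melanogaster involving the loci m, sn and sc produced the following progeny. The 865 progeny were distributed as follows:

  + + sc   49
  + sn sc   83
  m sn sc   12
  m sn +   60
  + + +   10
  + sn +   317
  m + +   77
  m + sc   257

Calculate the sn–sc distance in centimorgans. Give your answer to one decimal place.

21.0 centimorgans

The two most frequent reciprocal classes, + sn + and m + sc, are the parental types, so the F1 was + sn + / m + sc.
The two rarest classes, + + + and m sn sc, are the double crossovers. Comparing them with the parentals, only the sn allele has switched, so sn is the middle locus and the order is sc – sn – m.
Crossovers in the sc–sn interval produce the single-crossover classes + sn sc and m + + (83 + 77 = 160) plus the double crossovers (22).
RF(sc–sn) = (160 + 22) / 865 = 182/865 = 0.2104 → 21.0 centimorgans.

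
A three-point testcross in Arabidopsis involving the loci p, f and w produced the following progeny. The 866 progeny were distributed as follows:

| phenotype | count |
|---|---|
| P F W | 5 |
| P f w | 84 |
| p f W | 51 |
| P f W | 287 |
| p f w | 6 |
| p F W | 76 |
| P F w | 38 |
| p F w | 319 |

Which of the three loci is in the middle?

The two most frequent reciprocal classes, P f W and p F w, are the parental types, so the F1 was P f W / p F w.
The two rarest classes, P F W and p f w, are the double crossovers. Comparing them with the parentals, only the f allele has switched, so f is the middle locus and the order is w – f – p.

f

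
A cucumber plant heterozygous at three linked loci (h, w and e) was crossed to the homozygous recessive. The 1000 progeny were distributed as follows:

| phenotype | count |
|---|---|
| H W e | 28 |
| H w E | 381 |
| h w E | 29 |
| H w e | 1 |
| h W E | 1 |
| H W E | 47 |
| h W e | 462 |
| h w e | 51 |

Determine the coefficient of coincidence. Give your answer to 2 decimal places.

0.34

The two most frequent reciprocal classes, h W e and H w E, are the parental types, so the F1 was h W e / H w E.
The two rarest classes, h W E and H w e, are the double crossovers. Comparing them with the parentals, only the e allele has switched, so e is the middle locus and the order is h – e – w.
h–e: (57 + 2)/1000 = 0.0590; e–w: (98 + 2)/1000 = 0.1000.
Expected DCO frequency = 0.0590 × 0.1000 ≈ 0.00590; observed = 2/1000 ≈ 0.00200.
Coefficient of coincidence = 0.00200/0.00590 ≈ 0.34.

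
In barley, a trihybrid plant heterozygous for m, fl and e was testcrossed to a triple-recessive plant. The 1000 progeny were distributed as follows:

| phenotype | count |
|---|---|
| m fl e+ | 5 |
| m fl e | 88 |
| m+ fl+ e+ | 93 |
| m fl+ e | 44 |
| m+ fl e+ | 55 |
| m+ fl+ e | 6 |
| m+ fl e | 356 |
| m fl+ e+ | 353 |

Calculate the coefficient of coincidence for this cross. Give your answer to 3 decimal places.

The two most frequent reciprocal classes, m fl+ e+ and m+ fl e, are the parental types, so the F1 was m fl+ e+ / m+ fl e.
The two rarest classes, m fl e+ and m+ fl+ e, are the double crossovers. Comparing them with the parentals, only the fl allele has switched, so fl is the middle locus and the order is m – fl – e.
m–fl: (181 + 11)/1000 = 0.1920; fl–e: (99 + 11)/1000 = 0.1100.
Expected DCO frequency = 0.1920 × 0.1100 ≈ 0.02112; observed = 11/1000 ≈ 0.01100.
Coefficient of coincidence = 0.01100/0.02112 ≈ 0.521.

0.521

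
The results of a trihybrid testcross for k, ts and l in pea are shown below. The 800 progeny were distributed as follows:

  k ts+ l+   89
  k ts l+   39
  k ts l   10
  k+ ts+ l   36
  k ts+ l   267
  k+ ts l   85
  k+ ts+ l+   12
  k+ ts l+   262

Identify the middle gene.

ts

The two most frequent reciprocal classes, k+ ts l+ and k ts+ l, are the parental types, so the F1 was k+ ts l+ / k ts+ l.
The two rarest classes, k+ ts+ l+ and k ts l, are the double crossovers. Comparing them with the parentals, only the ts allele has switched, so ts is the middle locus and the order is l – ts – k.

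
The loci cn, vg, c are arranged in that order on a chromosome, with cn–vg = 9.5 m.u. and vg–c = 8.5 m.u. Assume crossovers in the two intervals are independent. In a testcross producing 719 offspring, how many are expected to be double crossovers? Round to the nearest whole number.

Map distances give recombination frequencies of 0.095 and 0.085 for the two intervals.
With no interference, expected double-crossover frequency = 0.095 × 0.085 = 0.00808.
Expected number = 0.00808 × 719 = 5.81 ≈ 6.

6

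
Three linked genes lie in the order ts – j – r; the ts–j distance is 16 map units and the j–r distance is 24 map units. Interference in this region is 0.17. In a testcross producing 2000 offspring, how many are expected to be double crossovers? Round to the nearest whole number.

Map distances give recombination frequencies of 0.160 and 0.240 for the two intervals.
With interference 0.17 (so coincidence = 0.83), expected double-crossover frequency = 0.160 × 0.240 × 0.83 = 0.03187.
Expected number = 0.03187 × 2000 = 63.74 ≈ 64.

64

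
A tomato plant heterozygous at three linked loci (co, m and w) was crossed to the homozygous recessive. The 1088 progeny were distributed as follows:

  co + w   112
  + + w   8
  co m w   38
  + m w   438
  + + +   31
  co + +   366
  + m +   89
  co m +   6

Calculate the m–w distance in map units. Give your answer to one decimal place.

The two most frequent reciprocal classes, co + + and + m w, are the parental types, so the F1 was co + + / + m w.
The two rarest classes, co m + and + + w, are the double crossovers. Comparing them with the parentals, only the m allele has switched, so m is the middle locus and the order is w – m – co.
Crossovers in the w–m interval produce the single-crossover classes co + w and + m + (112 + 89 = 201) plus the double crossovers (14).
RF(w–m) = (201 + 14) / 1088 = 215/1088 = 0.1976 → 19.8 map units.

19.8 map units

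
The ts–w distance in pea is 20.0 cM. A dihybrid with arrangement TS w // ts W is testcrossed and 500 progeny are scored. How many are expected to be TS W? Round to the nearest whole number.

50

A map distance of 20.0 cM corresponds to a recombination frequency of 0.200.
The F1 is TS w / ts W, so TS W is a recombinant gamete class with expected frequency r/2 = 0.200/2 = 0.1000.
Expected number = 0.1000 × 500 = 50.00 ≈ 50.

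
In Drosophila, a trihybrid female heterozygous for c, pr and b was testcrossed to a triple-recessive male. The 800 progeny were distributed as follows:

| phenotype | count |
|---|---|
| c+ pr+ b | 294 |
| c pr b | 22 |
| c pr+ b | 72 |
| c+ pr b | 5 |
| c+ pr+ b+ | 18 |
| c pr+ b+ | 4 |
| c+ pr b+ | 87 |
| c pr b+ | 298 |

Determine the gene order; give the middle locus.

The two most frequent reciprocal classes, c+ pr+ b and c pr b+, are the parental types, so the F1 was c+ pr+ b / c pr b+.
The two rarest classes, c+ pr b and c pr+ b+, are the double crossovers. Comparing them with the parentals, only the pr allele has switched, so pr is the middle locus and the order is b – pr – c.

pr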